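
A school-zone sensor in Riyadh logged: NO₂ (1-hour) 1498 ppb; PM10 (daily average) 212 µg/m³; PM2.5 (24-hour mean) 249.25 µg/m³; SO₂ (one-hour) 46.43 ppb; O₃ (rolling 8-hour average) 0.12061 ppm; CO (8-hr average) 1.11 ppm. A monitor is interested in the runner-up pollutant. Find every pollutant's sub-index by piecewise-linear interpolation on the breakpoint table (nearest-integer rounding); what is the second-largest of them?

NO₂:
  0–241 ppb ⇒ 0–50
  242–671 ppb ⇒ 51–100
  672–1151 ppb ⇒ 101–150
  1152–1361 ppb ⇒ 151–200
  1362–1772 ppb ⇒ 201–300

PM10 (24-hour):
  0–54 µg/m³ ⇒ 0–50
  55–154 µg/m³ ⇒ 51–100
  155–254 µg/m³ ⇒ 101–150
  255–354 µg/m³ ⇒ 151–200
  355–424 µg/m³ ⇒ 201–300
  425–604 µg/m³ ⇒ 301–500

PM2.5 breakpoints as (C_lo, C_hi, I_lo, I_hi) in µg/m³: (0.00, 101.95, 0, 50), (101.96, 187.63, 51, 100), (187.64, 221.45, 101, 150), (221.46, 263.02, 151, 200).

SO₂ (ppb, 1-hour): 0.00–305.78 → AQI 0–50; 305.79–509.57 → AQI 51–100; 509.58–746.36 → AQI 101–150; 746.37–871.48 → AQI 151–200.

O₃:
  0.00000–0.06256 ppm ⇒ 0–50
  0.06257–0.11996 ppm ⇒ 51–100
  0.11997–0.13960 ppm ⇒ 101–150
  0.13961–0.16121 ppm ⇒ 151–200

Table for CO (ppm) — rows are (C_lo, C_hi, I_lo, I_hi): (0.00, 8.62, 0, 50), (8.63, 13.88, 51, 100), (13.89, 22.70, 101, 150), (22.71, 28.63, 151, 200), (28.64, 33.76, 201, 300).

184

NO₂: row 1362–1772 (AQI 201–300). (300−201)·(1498−1362)/(1772−1362) + 201 = 99·136/410 + 201 ≈ 233.84 → 234.
PM10: 212 ∈ [155, 254] ↔ index [101, 150].
101 + (212−155)·(150−101)/(254−155) = 101 + 57·49/99 ≈ 129.21, so AQI = 129.
PM2.5: 249.25 lies in 221.46–263.02, so I_lo=151, I_hi=200, C_lo=221.46, C_hi=263.02.
(200−151)/(263.02−221.46) × (249.25−221.46) + 151 = 49/41.56 × 27.79 + 151 ≈ 183.76 → 184.
SO₂: 46.43 lies in 0.00–305.78, so I_lo=0, I_hi=50, C_lo=0.00, C_hi=305.78.
(50−0)/(305.78−0.00) × (46.43−0.00) + 0 = 50/305.78 × 46.43 + 0 ≈ 7.59 → 8.
O₃: row 0.11997–0.13960 (AQI 101–150). (150−101)·(0.12061−0.11997)/(0.13960−0.11997) + 101 = 49·0.00064/0.01963 + 101 ≈ 102.60 → 103.
CO: row 0.00–8.62 (AQI 0–50). (50−0)·(1.11−0.00)/(8.62−0.00) + 0 = 50·1.11/8.62 + 0 ≈ 6.44 → 6.
Sub-indices: NO₂→234, PM10→129, PM2.5→184, SO₂→8, O₃→103, CO→6. Ranked high→low: 234, 184, 129, 103, 8, 6. Second-highest sub-index = 184.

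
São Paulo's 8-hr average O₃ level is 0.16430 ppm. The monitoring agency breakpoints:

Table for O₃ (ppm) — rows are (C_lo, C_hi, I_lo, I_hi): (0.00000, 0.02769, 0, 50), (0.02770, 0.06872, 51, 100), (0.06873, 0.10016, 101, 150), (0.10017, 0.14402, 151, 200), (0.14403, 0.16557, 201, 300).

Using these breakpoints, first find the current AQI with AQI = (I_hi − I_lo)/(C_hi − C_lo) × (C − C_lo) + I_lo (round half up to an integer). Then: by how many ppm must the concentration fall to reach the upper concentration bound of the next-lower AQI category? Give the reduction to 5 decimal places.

O₃: 0.16430 ∈ [0.14403, 0.16557] ↔ index [201, 300].
201 + (0.16430−0.14403)·(300−201)/(0.16557−0.14403) = 201 + 0.02027·99/0.02154 ≈ 294.16, so AQI = 294.
Current AQI 294 is in the Very Unhealthy range (201–300). The next-lower category tops out at AQI 200, whose upper concentration bound is 0.14402 ppm.
Reduction needed = 0.16430 − 0.14402 = 0.02028 ppm.

0.02028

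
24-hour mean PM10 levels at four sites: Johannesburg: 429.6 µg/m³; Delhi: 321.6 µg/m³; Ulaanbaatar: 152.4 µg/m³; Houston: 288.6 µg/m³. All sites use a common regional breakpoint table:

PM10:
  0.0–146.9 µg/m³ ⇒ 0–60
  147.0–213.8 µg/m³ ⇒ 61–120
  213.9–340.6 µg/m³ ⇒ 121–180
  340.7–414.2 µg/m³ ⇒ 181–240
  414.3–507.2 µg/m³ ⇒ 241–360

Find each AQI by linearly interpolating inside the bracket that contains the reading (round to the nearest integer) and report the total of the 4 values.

654

Johannesburg 429.6: bracket 414.3–507.2 → index 241–360; slope 119/92.9, offset 15.3.
AQI = 241 + 119/92.9·15.3 ≈ 260.60 ⇒ 261.
Delhi: 321.6 ∈ [213.9, 340.6] ↔ index [121, 180].
121 + (321.6−213.9)·(180−121)/(340.6−213.9) = 121 + 107.7·59/126.7 ≈ 171.15, so AQI = 171.
Ulaanbaatar 152.4: bracket 147.0–213.8 → index 61–120; slope 59/66.8, offset 5.4.
AQI = 61 + 59/66.8·5.4 ≈ 65.77 ⇒ 66.
Houston 288.6: bracket 213.9–340.6 → index 121–180; slope 59/126.7, offset 74.7.
AQI = 121 + 59/126.7·74.7 ≈ 155.79 ⇒ 156.
AQIs: Johannesburg=261, Delhi=171, Ulaanbaatar=66, Houston=156. Sum = 261 + 171 + 66 + 156 = 654.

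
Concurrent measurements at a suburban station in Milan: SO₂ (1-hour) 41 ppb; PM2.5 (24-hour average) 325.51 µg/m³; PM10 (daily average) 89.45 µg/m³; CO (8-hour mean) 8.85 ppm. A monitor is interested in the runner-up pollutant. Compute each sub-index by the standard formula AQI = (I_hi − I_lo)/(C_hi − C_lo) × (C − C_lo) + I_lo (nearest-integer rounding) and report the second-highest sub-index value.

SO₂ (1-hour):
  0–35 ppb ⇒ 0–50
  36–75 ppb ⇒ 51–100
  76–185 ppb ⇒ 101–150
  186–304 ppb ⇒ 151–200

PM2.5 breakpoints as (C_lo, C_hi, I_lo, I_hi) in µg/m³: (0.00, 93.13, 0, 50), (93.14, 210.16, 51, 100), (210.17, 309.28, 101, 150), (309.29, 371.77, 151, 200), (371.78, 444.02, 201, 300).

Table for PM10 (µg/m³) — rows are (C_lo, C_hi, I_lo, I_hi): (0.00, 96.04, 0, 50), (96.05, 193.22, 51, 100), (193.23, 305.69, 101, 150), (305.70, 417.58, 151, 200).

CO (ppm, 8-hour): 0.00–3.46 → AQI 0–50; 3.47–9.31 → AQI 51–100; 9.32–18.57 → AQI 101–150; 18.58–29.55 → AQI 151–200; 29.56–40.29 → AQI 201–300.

96

SO₂: row 36–75 (AQI 51–100). (100−51)·(41−36)/(75−36) + 51 = 49·5/39 + 51 ≈ 57.28 → 57.
PM2.5: 325.51 ∈ [309.29, 371.77] ↔ index [151, 200].
151 + (325.51−309.29)·(200−151)/(371.77−309.29) = 151 + 16.22·49/62.48 ≈ 163.72, so AQI = 164.
PM10: 89.45 lies in 0.00–96.04, so I_lo=0, I_hi=50, C_lo=0.00, C_hi=96.04.
(50−0)/(96.04−0.00) × (89.45−0.00) + 0 = 50/96.04 × 89.45 + 0 ≈ 46.57 → 47.
CO: 8.85 ∈ [3.47, 9.31] ↔ index [51, 100].
51 + (8.85−3.47)·(100−51)/(9.31−3.47) = 51 + 5.38·49/5.84 ≈ 96.14, so AQI = 96.
Sub-indices: SO₂→57, PM2.5→164, PM10→47, CO→96. Ranked high→low: 164, 96, 57, 47. Second-highest sub-index = 96.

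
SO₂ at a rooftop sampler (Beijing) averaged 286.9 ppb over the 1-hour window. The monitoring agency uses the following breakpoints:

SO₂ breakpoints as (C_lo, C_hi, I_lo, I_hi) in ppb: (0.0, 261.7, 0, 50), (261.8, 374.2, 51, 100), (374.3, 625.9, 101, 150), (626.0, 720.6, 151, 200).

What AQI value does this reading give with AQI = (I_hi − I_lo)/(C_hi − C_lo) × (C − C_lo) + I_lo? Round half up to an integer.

SO₂ 286.9: bracket 261.8–374.2 → index 51–100; slope 49/112.4, offset 25.1.
AQI = 51 + 49/112.4·25.1 ≈ 61.94 ⇒ 62.

62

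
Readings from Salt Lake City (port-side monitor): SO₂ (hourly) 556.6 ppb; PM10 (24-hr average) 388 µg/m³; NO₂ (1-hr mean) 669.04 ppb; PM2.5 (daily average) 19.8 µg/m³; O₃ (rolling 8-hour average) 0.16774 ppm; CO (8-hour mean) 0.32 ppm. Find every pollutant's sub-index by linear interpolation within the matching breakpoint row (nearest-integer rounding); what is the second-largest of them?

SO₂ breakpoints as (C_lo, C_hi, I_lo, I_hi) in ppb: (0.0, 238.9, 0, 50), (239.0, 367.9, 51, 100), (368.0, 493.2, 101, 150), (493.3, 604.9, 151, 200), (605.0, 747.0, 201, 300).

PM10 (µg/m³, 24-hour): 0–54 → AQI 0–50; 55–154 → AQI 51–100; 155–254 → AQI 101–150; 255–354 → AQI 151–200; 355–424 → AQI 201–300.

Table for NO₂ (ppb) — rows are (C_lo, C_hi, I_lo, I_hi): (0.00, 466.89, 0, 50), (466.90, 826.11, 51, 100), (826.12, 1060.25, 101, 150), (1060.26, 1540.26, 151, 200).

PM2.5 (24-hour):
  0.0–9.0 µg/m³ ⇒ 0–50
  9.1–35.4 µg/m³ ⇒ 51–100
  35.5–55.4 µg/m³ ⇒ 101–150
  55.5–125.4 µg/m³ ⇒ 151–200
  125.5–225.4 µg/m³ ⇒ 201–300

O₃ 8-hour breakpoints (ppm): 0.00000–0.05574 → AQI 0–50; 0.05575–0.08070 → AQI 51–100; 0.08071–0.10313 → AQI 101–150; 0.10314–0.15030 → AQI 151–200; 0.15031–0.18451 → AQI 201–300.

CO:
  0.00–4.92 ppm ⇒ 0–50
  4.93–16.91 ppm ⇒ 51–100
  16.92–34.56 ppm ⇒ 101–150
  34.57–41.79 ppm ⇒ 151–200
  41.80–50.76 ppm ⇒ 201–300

SO₂: row 493.3–604.9 (AQI 151–200). (200−151)·(556.6−493.3)/(604.9−493.3) + 151 = 49·63.3/111.6 + 151 ≈ 178.79 → 179.
PM10: 388 lies in 355–424, so I_lo=201, I_hi=300, C_lo=355, C_hi=424.
(300−201)/(424−355) × (388−355) + 201 = 99/69 × 33 + 201 ≈ 248.35 → 248.
NO₂: 669.04 lies in 466.90–826.11, so I_lo=51, I_hi=100, C_lo=466.90, C_hi=826.11.
(100−51)/(826.11−466.90) × (669.04−466.90) + 51 = 49/359.21 × 202.14 + 51 ≈ 78.57 → 79.
PM2.5: 19.8 ∈ [9.1, 35.4] ↔ index [51, 100].
51 + (19.8−9.1)·(100−51)/(35.4−9.1) = 51 + 10.7·49/26.3 ≈ 70.94, so AQI = 71.
O₃ 0.16774: bracket 0.15031–0.18451 → index 201–300; slope 99/0.03420, offset 0.01743.
AQI = 201 + 99/0.03420·0.01743 ≈ 251.46 ⇒ 251.
CO: 0.32 ∈ [0.00, 4.92] ↔ index [0, 50].
0 + (0.32−0.00)·(50−0)/(4.92−0.00) = 0 + 0.32·50/4.92 ≈ 3.25, so AQI = 3.
Sub-indices: SO₂→179, PM10→248, NO₂→79, PM2.5→71, O₃→251, CO→3. Ranked high→low: 251, 248, 179, 79, 71, 3. Second-highest sub-index = 248.

248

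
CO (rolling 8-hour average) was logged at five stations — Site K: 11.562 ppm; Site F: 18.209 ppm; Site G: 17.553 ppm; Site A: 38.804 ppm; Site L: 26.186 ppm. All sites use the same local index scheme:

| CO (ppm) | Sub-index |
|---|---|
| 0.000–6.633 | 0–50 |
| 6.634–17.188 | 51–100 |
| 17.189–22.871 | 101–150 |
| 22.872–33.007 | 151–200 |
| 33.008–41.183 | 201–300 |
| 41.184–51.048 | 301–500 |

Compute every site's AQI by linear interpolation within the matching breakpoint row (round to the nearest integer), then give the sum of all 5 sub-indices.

726

Site K 11.562: bracket 6.634–17.188 → index 51–100; slope 49/10.554, offset 4.928.
AQI = 51 + 49/10.554·4.928 ≈ 73.88 ⇒ 74.
Site F: row 17.189–22.871 (AQI 101–150). (150−101)·(18.209−17.189)/(22.871−17.189) + 101 = 49·1.020/5.682 + 101 ≈ 109.80 → 110.
Site G: row 17.189–22.871 (AQI 101–150). (150−101)·(17.553−17.189)/(22.871−17.189) + 101 = 49·0.364/5.682 + 101 ≈ 104.14 → 104.
Site A: 38.804 ∈ [33.008, 41.183] ↔ index [201, 300].
201 + (38.804−33.008)·(300−201)/(41.183−33.008) = 201 + 5.796·99/8.175 ≈ 271.19, so AQI = 271.
Site L 26.186: bracket 22.872–33.007 → index 151–200; slope 49/10.135, offset 3.314.
AQI = 151 + 49/10.135·3.314 ≈ 167.02 ⇒ 167.
AQIs: Site K=74, Site F=110, Site G=104, Site A=271, Site L=167. Sum = 74 + 110 + 104 + 271 + 167 = 726.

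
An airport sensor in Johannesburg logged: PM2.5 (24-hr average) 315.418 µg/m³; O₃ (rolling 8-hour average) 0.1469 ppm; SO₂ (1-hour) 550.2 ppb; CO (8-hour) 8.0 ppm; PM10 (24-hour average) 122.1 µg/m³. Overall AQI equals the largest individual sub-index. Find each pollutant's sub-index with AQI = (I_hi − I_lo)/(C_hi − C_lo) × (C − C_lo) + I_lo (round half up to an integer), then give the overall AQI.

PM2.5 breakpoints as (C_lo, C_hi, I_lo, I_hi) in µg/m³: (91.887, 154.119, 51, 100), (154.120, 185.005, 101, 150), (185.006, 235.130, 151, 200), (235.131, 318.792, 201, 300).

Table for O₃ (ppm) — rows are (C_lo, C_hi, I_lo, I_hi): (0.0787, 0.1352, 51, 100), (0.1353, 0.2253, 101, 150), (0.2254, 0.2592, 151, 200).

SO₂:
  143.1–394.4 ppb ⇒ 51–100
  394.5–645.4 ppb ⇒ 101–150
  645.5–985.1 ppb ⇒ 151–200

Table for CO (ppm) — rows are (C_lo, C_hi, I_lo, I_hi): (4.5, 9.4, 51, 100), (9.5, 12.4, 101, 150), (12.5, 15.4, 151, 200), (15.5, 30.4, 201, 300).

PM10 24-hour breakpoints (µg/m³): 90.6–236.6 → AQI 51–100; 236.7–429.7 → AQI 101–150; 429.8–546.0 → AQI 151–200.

PM2.5: 315.418 lies in 235.131–318.792, so I_lo=201, I_hi=300, C_lo=235.131, C_hi=318.792.
(300−201)/(318.792−235.131) × (315.418−235.131) + 201 = 99/83.661 × 80.287 + 201 ≈ 296.01 → 296.
O₃: row 0.1353–0.2253 (AQI 101–150). (150−101)·(0.1469−0.1353)/(0.2253−0.1353) + 101 = 49·0.0116/0.0900 + 101 ≈ 107.32 → 107.
SO₂: 550.2 lies in 394.5–645.4, so I_lo=101, I_hi=150, C_lo=394.5, C_hi=645.4.
(150−101)/(645.4−394.5) × (550.2−394.5) + 101 = 49/250.9 × 155.7 + 101 ≈ 131.41 → 131.
CO 8.0: bracket 4.5–9.4 → index 51–100; slope 49/4.9, offset 3.5.
AQI = 51 + 49/4.9·3.5 ≈ 86.00 ⇒ 86.
PM10 122.1: bracket 90.6–236.6 → index 51–100; slope 49/146.0, offset 31.5.
AQI = 51 + 49/146.0·31.5 ≈ 61.57 ⇒ 62.
Sub-indices: PM2.5→296, O₃→107, SO₂→131, CO→86, PM10→62. Overall AQI = max = 296; dominant pollutant is PM2.5.

296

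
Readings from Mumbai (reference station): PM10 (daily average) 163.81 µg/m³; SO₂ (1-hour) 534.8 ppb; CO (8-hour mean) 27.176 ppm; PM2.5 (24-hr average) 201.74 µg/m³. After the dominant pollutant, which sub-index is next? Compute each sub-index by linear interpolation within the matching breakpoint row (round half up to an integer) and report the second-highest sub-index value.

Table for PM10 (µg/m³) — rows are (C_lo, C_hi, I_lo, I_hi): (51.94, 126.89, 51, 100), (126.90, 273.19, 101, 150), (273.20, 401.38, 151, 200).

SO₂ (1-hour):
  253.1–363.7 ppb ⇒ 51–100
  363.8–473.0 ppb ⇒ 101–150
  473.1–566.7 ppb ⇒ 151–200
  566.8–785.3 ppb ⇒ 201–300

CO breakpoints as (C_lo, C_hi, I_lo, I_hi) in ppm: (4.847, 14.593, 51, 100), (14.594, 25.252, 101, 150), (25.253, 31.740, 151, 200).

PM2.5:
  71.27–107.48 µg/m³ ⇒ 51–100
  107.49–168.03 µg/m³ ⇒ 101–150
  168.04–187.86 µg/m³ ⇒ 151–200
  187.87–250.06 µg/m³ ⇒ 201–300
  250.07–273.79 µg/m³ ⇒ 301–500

PM10 163.81: bracket 126.90–273.19 → index 101–150; slope 49/146.29, offset 36.91.
AQI = 101 + 49/146.29·36.91 ≈ 113.36 ⇒ 113.
SO₂ 534.8: bracket 473.1–566.7 → index 151–200; slope 49/93.6, offset 61.7.
AQI = 151 + 49/93.6·61.7 ≈ 183.30 ⇒ 183.
CO: 27.176 ∈ [25.253, 31.740] ↔ index [151, 200].
151 + (27.176−25.253)·(200−151)/(31.740−25.253) = 151 + 1.923·49/6.487 ≈ 165.53, so AQI = 166.
PM2.5: 201.74 lies in 187.87–250.06, so I_lo=201, I_hi=300, C_lo=187.87, C_hi=250.06.
(300−201)/(250.06−187.87) × (201.74−187.87) + 201 = 99/62.19 × 13.87 + 201 ≈ 223.08 → 223.
Sub-indices: PM10→113, SO₂→183, CO→166, PM2.5→223. Ranked high→low: 223, 183, 166, 113. Second-highest sub-index = 183.

183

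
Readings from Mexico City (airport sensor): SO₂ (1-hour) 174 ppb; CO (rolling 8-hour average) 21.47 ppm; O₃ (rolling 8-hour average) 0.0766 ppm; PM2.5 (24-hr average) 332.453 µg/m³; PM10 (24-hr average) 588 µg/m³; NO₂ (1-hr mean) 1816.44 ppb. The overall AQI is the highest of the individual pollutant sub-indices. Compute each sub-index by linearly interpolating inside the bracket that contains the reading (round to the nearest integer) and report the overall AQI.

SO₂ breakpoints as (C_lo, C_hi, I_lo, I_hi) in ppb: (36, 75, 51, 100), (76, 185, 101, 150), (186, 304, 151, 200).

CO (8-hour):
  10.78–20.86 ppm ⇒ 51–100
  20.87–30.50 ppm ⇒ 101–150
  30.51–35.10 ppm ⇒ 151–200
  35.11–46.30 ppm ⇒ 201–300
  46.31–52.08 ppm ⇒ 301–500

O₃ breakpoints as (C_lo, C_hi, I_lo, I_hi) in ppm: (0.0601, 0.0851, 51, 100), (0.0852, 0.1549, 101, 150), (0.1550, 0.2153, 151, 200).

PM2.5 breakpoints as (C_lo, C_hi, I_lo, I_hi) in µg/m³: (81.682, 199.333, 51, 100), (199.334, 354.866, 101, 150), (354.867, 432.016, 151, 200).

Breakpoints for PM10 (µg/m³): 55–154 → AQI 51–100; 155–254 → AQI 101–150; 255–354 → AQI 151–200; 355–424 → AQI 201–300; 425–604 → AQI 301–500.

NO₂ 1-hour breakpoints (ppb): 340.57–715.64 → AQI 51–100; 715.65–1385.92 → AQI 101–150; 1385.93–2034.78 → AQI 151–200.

482

SO₂: 174 ∈ [76, 185] ↔ index [101, 150].
101 + (174−76)·(150−101)/(185−76) = 101 + 98·49/109 ≈ 145.06, so AQI = 145.
CO: 21.47 ∈ [20.87, 30.50] ↔ index [101, 150].
101 + (21.47−20.87)·(150−101)/(30.50−20.87) = 101 + 0.60·49/9.63 ≈ 104.05, so AQI = 104.
O₃: 0.0766 lies in 0.0601–0.0851, so I_lo=51, I_hi=100, C_lo=0.0601, C_hi=0.0851.
(100−51)/(0.0851−0.0601) × (0.0766−0.0601) + 51 = 49/0.0250 × 0.0165 + 51 ≈ 83.34 → 83.
PM2.5: 332.453 ∈ [199.334, 354.866] ↔ index [101, 150].
101 + (332.453−199.334)·(150−101)/(354.866−199.334) = 101 + 133.119·49/155.532 ≈ 142.94, so AQI = 143.
PM10: row 425–604 (AQI 301–500). (500−301)·(588−425)/(604−425) + 301 = 199·163/179 + 301 ≈ 482.21 → 482.
NO₂ 1816.44: bracket 1385.93–2034.78 → index 151–200; slope 49/648.85, offset 430.51.
AQI = 151 + 49/648.85·430.51 ≈ 183.51 ⇒ 184.
Sub-indices: SO₂→145, CO→104, O₃→83, PM2.5→143, PM10→482, NO₂→184. Overall AQI = max = 482; dominant pollutant is PM10.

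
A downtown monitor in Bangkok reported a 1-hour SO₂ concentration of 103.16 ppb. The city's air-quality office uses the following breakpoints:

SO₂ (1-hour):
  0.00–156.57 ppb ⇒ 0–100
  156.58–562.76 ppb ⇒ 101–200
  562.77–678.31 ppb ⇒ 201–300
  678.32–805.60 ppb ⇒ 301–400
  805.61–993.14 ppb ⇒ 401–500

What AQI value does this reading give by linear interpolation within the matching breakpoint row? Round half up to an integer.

66

SO₂: row 0.00–156.57 (AQI 0–100). (100−0)·(103.16−0.00)/(156.57−0.00) + 0 = 100·103.16/156.57 + 0 ≈ 65.89 → 66.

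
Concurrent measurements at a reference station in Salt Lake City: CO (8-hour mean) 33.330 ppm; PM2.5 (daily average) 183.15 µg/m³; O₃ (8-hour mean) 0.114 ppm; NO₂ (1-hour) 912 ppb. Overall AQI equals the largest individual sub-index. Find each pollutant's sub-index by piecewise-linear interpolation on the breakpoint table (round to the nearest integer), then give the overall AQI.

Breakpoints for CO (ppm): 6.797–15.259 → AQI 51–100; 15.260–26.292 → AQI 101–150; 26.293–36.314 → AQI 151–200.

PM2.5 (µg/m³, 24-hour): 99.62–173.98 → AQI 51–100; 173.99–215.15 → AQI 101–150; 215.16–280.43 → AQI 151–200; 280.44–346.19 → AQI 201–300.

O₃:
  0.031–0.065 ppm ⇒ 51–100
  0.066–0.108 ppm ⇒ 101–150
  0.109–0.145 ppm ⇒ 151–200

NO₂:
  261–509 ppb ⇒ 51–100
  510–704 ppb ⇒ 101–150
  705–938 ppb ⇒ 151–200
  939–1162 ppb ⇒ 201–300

195

CO: row 26.293–36.314 (AQI 151–200). (200−151)·(33.330−26.293)/(36.314−26.293) + 151 = 49·7.037/10.021 + 151 ≈ 185.41 → 185.
PM2.5: 183.15 lies in 173.99–215.15, so I_lo=101, I_hi=150, C_lo=173.99, C_hi=215.15.
(150−101)/(215.15−173.99) × (183.15−173.99) + 101 = 49/41.16 × 9.16 + 101 ≈ 111.90 → 112.
O₃: 0.114 lies in 0.109–0.145, so I_lo=151, I_hi=200, C_lo=0.109, C_hi=0.145.
(200−151)/(0.145−0.109) × (0.114−0.109) + 151 = 49/0.036 × 0.005 + 151 ≈ 157.81 → 158.
NO₂: 912 lies in 705–938, so I_lo=151, I_hi=200, C_lo=705, C_hi=938.
(200−151)/(938−705) × (912−705) + 151 = 49/233 × 207 + 151 ≈ 194.53 → 195.
Sub-indices: CO→185, PM2.5→112, O₃→158, NO₂→195. Overall AQI = max = 195; dominant pollutant is NO₂.
AQI 195: Unhealthy.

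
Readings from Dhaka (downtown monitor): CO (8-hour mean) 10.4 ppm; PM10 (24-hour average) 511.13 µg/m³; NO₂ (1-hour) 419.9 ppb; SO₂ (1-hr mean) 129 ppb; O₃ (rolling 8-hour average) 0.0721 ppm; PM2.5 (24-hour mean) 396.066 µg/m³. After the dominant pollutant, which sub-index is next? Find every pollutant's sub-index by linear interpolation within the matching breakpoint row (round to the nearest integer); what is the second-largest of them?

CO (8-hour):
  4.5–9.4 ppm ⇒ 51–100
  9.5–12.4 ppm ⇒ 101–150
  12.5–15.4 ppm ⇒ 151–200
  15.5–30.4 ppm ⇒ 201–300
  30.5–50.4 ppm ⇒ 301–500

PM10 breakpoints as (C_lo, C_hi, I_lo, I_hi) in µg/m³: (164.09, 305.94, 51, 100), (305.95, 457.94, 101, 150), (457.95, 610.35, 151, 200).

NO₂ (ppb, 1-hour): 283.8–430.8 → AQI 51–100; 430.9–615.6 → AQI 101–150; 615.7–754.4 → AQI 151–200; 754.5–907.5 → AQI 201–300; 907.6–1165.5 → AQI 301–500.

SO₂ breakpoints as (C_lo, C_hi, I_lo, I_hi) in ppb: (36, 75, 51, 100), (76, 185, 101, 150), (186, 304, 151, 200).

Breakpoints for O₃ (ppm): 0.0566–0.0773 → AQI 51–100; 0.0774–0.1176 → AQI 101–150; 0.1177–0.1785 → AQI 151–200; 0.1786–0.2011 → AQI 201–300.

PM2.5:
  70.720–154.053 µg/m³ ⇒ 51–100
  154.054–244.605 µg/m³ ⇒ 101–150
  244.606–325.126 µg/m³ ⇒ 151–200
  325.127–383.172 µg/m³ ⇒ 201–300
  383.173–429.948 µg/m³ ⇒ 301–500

CO: 10.4 ∈ [9.5, 12.4] ↔ index [101, 150].
101 + (10.4−9.5)·(150−101)/(12.4−9.5) = 101 + 0.9·49/2.9 ≈ 116.21, so AQI = 116.
PM10 511.13: bracket 457.95–610.35 → index 151–200; slope 49/152.40, offset 53.18.
AQI = 151 + 49/152.40·53.18 ≈ 168.10 ⇒ 168.
NO₂: row 283.8–430.8 (AQI 51–100). (100−51)·(419.9−283.8)/(430.8−283.8) + 51 = 49·136.1/147.0 + 51 ≈ 96.37 → 96.
SO₂: 129 lies in 76–185, so I_lo=101, I_hi=150, C_lo=76, C_hi=185.
(150−101)/(185−76) × (129−76) + 101 = 49/109 × 53 + 101 ≈ 124.83 → 125.
O₃ 0.0721: bracket 0.0566–0.0773 → index 51–100; slope 49/0.0207, offset 0.0155.
AQI = 51 + 49/0.0207·0.0155 ≈ 87.69 ⇒ 88.
PM2.5 396.066: bracket 383.173–429.948 → index 301–500; slope 199/46.775, offset 12.893.
AQI = 301 + 199/46.775·12.893 ≈ 355.85 ⇒ 356.
Sub-indices: CO→116, PM10→168, NO₂→96, SO₂→125, O₃→88, PM2.5→356. Ranked high→low: 356, 168, 125, 116, 96, 88. Second-highest sub-index = 168.

168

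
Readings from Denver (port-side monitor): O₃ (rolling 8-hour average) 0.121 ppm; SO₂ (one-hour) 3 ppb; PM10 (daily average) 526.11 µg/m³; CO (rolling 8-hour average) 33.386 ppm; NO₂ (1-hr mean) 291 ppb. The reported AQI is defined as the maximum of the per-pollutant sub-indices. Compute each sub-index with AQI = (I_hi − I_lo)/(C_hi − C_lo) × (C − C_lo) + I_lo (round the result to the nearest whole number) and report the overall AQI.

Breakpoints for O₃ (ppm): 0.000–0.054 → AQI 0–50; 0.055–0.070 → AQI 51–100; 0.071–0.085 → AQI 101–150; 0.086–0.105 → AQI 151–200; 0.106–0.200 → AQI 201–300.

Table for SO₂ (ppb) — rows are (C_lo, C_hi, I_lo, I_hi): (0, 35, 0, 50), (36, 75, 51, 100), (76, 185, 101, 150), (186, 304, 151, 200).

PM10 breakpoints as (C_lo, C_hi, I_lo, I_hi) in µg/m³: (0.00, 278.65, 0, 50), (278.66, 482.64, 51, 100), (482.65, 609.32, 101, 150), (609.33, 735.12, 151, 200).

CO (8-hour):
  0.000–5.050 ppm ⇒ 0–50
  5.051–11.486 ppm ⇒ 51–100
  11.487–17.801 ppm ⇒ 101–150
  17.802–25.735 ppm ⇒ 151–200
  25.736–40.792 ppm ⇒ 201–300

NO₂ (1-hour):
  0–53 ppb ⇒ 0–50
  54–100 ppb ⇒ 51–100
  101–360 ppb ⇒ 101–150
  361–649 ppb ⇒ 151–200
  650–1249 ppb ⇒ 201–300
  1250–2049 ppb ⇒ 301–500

O₃: 0.121 lies in 0.106–0.200, so I_lo=201, I_hi=300, C_lo=0.106, C_hi=0.200.
(300−201)/(0.200−0.106) × (0.121−0.106) + 201 = 99/0.094 × 0.015 + 201 ≈ 216.80 → 217.
SO₂ 3: bracket 0–35 → index 0–50; slope 50/35, offset 3.
AQI = 0 + 50/35·3 ≈ 4.29 ⇒ 4.
PM10: 526.11 ∈ [482.65, 609.32] ↔ index [101, 150].
101 + (526.11−482.65)·(150−101)/(609.32−482.65) = 101 + 43.46·49/126.67 ≈ 117.81, so AQI = 118.
CO: row 25.736–40.792 (AQI 201–300). (300−201)·(33.386−25.736)/(40.792−25.736) + 201 = 99·7.650/15.056 + 201 ≈ 251.30 → 251.
NO₂: 291 lies in 101–360, so I_lo=101, I_hi=150, C_lo=101, C_hi=360.
(150−101)/(360−101) × (291−101) + 101 = 49/259 × 190 + 101 ≈ 136.95 → 137.
Sub-indices: O₃→217, SO₂→4, PM10→118, CO→251, NO₂→137. Overall AQI = max = 251; dominant pollutant is CO.
AQI 251: Very Unhealthy.

251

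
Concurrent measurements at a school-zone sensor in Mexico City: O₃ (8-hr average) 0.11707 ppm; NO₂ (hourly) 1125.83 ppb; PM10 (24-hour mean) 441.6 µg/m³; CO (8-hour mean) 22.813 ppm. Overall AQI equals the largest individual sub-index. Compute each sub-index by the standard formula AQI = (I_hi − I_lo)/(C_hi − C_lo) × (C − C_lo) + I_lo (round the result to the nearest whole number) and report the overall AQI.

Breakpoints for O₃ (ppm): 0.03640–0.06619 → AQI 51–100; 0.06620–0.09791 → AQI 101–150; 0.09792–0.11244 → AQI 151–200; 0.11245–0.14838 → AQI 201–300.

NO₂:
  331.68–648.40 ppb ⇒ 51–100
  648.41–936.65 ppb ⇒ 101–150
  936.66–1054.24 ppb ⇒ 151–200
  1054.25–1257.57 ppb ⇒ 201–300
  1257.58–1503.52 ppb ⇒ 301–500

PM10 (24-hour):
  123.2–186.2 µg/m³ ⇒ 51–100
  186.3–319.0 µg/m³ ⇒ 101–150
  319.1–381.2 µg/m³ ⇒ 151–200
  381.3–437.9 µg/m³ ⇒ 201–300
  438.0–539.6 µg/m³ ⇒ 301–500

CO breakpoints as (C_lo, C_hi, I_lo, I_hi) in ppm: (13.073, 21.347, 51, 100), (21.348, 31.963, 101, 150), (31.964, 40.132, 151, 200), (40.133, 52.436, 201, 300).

O₃ 0.11707: bracket 0.11245–0.14838 → index 201–300; slope 99/0.03593, offset 0.00462.
AQI = 201 + 99/0.03593·0.00462 ≈ 213.73 ⇒ 214.
NO₂: 1125.83 ∈ [1054.25, 1257.57] ↔ index [201, 300].
201 + (1125.83−1054.25)·(300−201)/(1257.57−1054.25) = 201 + 71.58·99/203.32 ≈ 235.85, so AQI = 236.
PM10: 441.6 lies in 438.0–539.6, so I_lo=301, I_hi=500, C_lo=438.0, C_hi=539.6.
(500−301)/(539.6−438.0) × (441.6−438.0) + 301 = 199/101.6 × 3.6 + 301 ≈ 308.05 → 308.
CO 22.813: bracket 21.348–31.963 → index 101–150; slope 49/10.615, offset 1.465.
AQI = 101 + 49/10.615·1.465 ≈ 107.76 ⇒ 108.
Sub-indices: O₃→214, NO₂→236, PM10→308, CO→108. Overall AQI = max = 308; dominant pollutant is PM10.

308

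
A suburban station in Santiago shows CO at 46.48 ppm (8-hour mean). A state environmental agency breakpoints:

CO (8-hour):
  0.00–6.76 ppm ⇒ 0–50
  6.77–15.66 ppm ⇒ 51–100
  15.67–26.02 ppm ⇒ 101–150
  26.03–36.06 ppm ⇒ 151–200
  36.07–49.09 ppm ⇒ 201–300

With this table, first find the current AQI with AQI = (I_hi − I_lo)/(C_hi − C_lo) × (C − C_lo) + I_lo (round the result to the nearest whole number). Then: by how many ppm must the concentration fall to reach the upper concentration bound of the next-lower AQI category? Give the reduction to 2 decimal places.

CO: 46.48 ∈ [36.07, 49.09] ↔ index [201, 300].
201 + (46.48−36.07)·(300−201)/(49.09−36.07) = 201 + 10.41·99/13.02 ≈ 280.15, so AQI = 280.
Current AQI 280 is in the Very Unhealthy range (201–300). The next-lower category tops out at AQI 200, whose upper concentration bound is 36.06 ppm.
Reduction needed = 46.48 − 36.06 = 10.42 ppm.

10.42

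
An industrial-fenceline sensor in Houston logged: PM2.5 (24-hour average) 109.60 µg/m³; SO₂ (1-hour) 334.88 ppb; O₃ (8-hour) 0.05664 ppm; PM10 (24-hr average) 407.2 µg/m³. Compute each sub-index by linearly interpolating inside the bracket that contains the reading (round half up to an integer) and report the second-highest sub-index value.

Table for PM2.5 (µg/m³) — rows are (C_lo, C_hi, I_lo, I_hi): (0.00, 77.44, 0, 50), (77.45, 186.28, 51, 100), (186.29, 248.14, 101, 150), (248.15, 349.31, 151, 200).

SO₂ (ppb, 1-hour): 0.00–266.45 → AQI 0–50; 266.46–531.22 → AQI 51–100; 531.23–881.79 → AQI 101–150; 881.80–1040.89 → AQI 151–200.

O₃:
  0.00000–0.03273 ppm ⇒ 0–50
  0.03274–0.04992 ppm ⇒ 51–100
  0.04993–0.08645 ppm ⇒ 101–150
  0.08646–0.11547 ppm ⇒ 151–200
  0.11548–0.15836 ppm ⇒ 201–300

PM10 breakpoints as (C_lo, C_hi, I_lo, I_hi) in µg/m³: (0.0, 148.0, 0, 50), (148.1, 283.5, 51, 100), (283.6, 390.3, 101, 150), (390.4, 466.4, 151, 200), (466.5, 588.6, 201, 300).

110

PM2.5: 109.60 lies in 77.45–186.28, so I_lo=51, I_hi=100, C_lo=77.45, C_hi=186.28.
(100−51)/(186.28−77.45) × (109.60−77.45) + 51 = 49/108.83 × 32.15 + 51 ≈ 65.48 → 65.
SO₂ 334.88: bracket 266.46–531.22 → index 51–100; slope 49/264.76, offset 68.42.
AQI = 51 + 49/264.76·68.42 ≈ 63.66 ⇒ 64.
O₃: 0.05664 ∈ [0.04993, 0.08645] ↔ index [101, 150].
101 + (0.05664−0.04993)·(150−101)/(0.08645−0.04993) = 101 + 0.00671·49/0.03652 ≈ 110.00, so AQI = 110.
PM10: row 390.4–466.4 (AQI 151–200). (200−151)·(407.2−390.4)/(466.4−390.4) + 151 = 49·16.8/76.0 + 151 ≈ 161.83 → 162.
Sub-indices: PM2.5→65, SO₂→64, O₃→110, PM10→162. Ranked high→low: 162, 110, 65, 64. Second-highest sub-index = 110.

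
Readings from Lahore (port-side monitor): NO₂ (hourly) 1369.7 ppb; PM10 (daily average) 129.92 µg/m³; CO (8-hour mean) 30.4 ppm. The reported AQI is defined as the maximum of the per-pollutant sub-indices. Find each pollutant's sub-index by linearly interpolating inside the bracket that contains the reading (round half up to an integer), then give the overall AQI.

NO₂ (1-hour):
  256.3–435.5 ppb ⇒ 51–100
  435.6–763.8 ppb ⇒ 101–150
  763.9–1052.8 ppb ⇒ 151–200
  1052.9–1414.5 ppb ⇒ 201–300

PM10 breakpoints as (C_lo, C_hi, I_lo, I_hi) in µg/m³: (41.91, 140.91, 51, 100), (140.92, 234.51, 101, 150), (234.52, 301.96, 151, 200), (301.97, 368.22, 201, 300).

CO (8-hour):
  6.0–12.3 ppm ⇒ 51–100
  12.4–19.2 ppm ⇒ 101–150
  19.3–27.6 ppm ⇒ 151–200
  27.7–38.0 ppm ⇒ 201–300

288

NO₂: 1369.7 ∈ [1052.9, 1414.5] ↔ index [201, 300].
201 + (1369.7−1052.9)·(300−201)/(1414.5−1052.9) = 201 + 316.8·99/361.6 ≈ 287.73, so AQI = 288.
PM10: 129.92 ∈ [41.91, 140.91] ↔ index [51, 100].
51 + (129.92−41.91)·(100−51)/(140.91−41.91) = 51 + 88.01·49/99.00 ≈ 94.56, so AQI = 95.
CO: row 27.7–38.0 (AQI 201–300). (300−201)·(30.4−27.7)/(38.0−27.7) + 201 = 99·2.7/10.3 + 201 ≈ 226.95 → 227.
Sub-indices: NO₂→288, PM10→95, CO→227. Overall AQI = max = 288; dominant pollutant is NO₂.
AQI 288: Very Unhealthy.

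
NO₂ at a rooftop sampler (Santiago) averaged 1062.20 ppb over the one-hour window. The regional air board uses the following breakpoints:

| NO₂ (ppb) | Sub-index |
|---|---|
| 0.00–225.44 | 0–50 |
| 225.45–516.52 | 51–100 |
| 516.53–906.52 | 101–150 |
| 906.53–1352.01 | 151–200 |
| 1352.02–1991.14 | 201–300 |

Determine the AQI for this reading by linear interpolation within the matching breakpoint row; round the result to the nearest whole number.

168

NO₂ 1062.20: bracket 906.53–1352.01 → index 151–200; slope 49/445.48, offset 155.67.
AQI = 151 + 49/445.48·155.67 ≈ 168.12 ⇒ 168.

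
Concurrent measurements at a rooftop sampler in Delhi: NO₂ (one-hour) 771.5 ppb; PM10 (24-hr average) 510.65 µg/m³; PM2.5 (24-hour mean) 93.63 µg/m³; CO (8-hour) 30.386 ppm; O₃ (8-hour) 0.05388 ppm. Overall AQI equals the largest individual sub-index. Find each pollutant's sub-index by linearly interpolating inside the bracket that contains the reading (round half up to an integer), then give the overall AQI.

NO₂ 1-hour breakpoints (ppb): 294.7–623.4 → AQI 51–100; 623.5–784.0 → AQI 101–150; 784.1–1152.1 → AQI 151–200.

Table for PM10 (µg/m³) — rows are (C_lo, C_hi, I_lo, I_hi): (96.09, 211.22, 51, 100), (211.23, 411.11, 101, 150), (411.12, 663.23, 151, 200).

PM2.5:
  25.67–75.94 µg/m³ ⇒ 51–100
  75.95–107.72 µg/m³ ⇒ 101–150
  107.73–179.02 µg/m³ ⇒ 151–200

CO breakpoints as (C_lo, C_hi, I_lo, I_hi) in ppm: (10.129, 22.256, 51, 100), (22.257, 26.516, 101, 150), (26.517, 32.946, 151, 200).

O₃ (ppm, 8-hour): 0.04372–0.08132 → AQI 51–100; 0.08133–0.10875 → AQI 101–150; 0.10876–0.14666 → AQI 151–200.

180

NO₂: 771.5 ∈ [623.5, 784.0] ↔ index [101, 150].
101 + (771.5−623.5)·(150−101)/(784.0−623.5) = 101 + 148.0·49/160.5 ≈ 146.18, so AQI = 146.
PM10: row 411.12–663.23 (AQI 151–200). (200−151)·(510.65−411.12)/(663.23−411.12) + 151 = 49·99.53/252.11 + 151 ≈ 170.34 → 170.
PM2.5 93.63: bracket 75.95–107.72 → index 101–150; slope 49/31.77, offset 17.68.
AQI = 101 + 49/31.77·17.68 ≈ 128.27 ⇒ 128.
CO: 30.386 ∈ [26.517, 32.946] ↔ index [151, 200].
151 + (30.386−26.517)·(200−151)/(32.946−26.517) = 151 + 3.869·49/6.429 ≈ 180.49, so AQI = 180.
O₃: row 0.04372–0.08132 (AQI 51–100). (100−51)·(0.05388−0.04372)/(0.08132−0.04372) + 51 = 49·0.01016/0.03760 + 51 ≈ 64.24 → 64.
Sub-indices: NO₂→146, PM10→170, PM2.5→128, CO→180, O₃→64. Overall AQI = max = 180; dominant pollutant is CO.
AQI 180: Unhealthy.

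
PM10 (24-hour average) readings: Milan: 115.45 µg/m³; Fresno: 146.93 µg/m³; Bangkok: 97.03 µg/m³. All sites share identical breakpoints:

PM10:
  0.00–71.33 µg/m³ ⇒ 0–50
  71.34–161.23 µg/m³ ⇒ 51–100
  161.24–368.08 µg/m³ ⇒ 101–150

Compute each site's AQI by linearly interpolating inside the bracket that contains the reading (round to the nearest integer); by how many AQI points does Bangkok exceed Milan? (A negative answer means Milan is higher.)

Milan 115.45: bracket 71.34–161.23 → index 51–100; slope 49/89.89, offset 44.11.
AQI = 51 + 49/89.89·44.11 ≈ 75.04 ⇒ 75.
Fresno: 146.93 ∈ [71.34, 161.23] ↔ index [51, 100].
51 + (146.93−71.34)·(100−51)/(161.23−71.34) = 51 + 75.59·49/89.89 ≈ 92.20, so AQI = 92.
Bangkok: 97.03 lies in 71.34–161.23, so I_lo=51, I_hi=100, C_lo=71.34, C_hi=161.23.
(100−51)/(161.23−71.34) × (97.03−71.34) + 51 = 49/89.89 × 25.69 + 51 ≈ 65.00 → 65.
AQIs: Milan=75, Fresno=92, Bangkok=65. Bangkok (65) − Milan (75) = -10.

-10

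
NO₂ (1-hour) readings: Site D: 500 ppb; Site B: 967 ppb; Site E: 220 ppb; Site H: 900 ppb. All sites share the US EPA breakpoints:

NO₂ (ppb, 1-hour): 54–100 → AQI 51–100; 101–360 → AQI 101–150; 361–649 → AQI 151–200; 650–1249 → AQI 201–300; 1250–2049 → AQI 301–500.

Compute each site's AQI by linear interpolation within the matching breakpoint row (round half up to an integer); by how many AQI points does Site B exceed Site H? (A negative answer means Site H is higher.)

11

Site D 500: bracket 361–649 → index 151–200; slope 49/288, offset 139.
AQI = 151 + 49/288·139 ≈ 174.65 ⇒ 175.
Site B: 967 ∈ [650, 1249] ↔ index [201, 300].
201 + (967−650)·(300−201)/(1249−650) = 201 + 317·99/599 ≈ 253.39, so AQI = 253.
Site E: 220 lies in 101–360, so I_lo=101, I_hi=150, C_lo=101, C_hi=360.
(150−101)/(360−101) × (220−101) + 101 = 49/259 × 119 + 101 ≈ 123.51 → 124.
Site H: 900 lies in 650–1249, so I_lo=201, I_hi=300, C_lo=650, C_hi=1249.
(300−201)/(1249−650) × (900−650) + 201 = 99/599 × 250 + 201 ≈ 242.32 → 242.
AQIs: Site D=175, Site B=253, Site E=124, Site H=242. Site B (253) − Site H (242) = 11.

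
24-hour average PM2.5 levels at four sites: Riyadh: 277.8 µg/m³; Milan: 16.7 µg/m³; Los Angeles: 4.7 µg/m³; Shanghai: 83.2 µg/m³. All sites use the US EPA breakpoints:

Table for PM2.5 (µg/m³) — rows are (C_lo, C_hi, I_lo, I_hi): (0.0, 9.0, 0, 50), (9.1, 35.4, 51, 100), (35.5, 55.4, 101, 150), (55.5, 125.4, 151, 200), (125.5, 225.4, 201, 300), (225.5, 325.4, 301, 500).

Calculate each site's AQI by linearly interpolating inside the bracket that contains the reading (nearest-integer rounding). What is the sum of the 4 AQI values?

Riyadh: 277.8 lies in 225.5–325.4, so I_lo=301, I_hi=500, C_lo=225.5, C_hi=325.4.
(500−301)/(325.4−225.5) × (277.8−225.5) + 301 = 199/99.9 × 52.3 + 301 ≈ 405.18 → 405.
Milan: 16.7 lies in 9.1–35.4, so I_lo=51, I_hi=100, C_lo=9.1, C_hi=35.4.
(100−51)/(35.4−9.1) × (16.7−9.1) + 51 = 49/26.3 × 7.6 + 51 ≈ 65.16 → 65.
Los Angeles: 4.7 lies in 0.0–9.0, so I_lo=0, I_hi=50, C_lo=0.0, C_hi=9.0.
(50−0)/(9.0−0.0) × (4.7−0.0) + 0 = 50/9.0 × 4.7 + 0 ≈ 26.11 → 26.
Shanghai 83.2: bracket 55.5–125.4 → index 151–200; slope 49/69.9, offset 27.7.
AQI = 151 + 49/69.9·27.7 ≈ 170.42 ⇒ 170.
AQIs: Riyadh=405, Milan=65, Los Angeles=26, Shanghai=170. Sum = 405 + 65 + 26 + 170 = 666.

666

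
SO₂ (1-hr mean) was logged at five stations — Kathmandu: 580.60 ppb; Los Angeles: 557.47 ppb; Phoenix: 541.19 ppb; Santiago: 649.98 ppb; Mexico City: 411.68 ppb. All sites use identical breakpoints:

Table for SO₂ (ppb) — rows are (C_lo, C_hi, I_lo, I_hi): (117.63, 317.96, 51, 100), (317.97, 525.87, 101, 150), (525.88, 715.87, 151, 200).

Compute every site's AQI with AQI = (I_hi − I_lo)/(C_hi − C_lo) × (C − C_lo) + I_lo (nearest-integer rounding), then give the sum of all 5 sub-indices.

Kathmandu: row 525.88–715.87 (AQI 151–200). (200−151)·(580.60−525.88)/(715.87−525.88) + 151 = 49·54.72/189.99 + 151 ≈ 165.11 → 165.
Los Angeles: 557.47 ∈ [525.88, 715.87] ↔ index [151, 200].
151 + (557.47−525.88)·(200−151)/(715.87−525.88) = 151 + 31.59·49/189.99 ≈ 159.15, so AQI = 159.
Phoenix: row 525.88–715.87 (AQI 151–200). (200−151)·(541.19−525.88)/(715.87−525.88) + 151 = 49·15.31/189.99 + 151 ≈ 154.95 → 155.
Santiago: 649.98 ∈ [525.88, 715.87] ↔ index [151, 200].
151 + (649.98−525.88)·(200−151)/(715.87−525.88) = 151 + 124.10·49/189.99 ≈ 183.01, so AQI = 183.
Mexico City: 411.68 lies in 317.97–525.87, so I_lo=101, I_hi=150, C_lo=317.97, C_hi=525.87.
(150−101)/(525.87−317.97) × (411.68−317.97) + 101 = 49/207.90 × 93.71 + 101 ≈ 123.09 → 123.
AQIs: Kathmandu=165, Los Angeles=159, Phoenix=155, Santiago=183, Mexico City=123. Sum = 165 + 159 + 155 + 183 + 123 = 785.

785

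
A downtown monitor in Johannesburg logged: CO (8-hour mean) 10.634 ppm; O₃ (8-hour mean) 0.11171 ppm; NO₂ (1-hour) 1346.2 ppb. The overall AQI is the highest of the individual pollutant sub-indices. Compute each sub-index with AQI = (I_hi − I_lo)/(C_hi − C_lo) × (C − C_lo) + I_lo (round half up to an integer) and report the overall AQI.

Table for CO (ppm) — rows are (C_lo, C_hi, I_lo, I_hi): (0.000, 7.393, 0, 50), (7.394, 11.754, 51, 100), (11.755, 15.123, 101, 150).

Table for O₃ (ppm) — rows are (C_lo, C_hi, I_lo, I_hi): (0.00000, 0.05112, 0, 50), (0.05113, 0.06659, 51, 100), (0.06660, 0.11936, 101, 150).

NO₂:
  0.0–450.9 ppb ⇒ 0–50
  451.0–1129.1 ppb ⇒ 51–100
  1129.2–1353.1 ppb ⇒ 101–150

148

CO: row 7.394–11.754 (AQI 51–100). (100−51)·(10.634−7.394)/(11.754−7.394) + 51 = 49·3.240/4.360 + 51 ≈ 87.41 → 87.
O₃: 0.11171 ∈ [0.06660, 0.11936] ↔ index [101, 150].
101 + (0.11171−0.06660)·(150−101)/(0.11936−0.06660) = 101 + 0.04511·49/0.05276 ≈ 142.90, so AQI = 143.
NO₂ 1346.2: bracket 1129.2–1353.1 → index 101–150; slope 49/223.9, offset 217.0.
AQI = 101 + 49/223.9·217.0 ≈ 148.49 ⇒ 148.
Sub-indices: CO→87, O₃→143, NO₂→148. Overall AQI = max = 148; dominant pollutant is NO₂.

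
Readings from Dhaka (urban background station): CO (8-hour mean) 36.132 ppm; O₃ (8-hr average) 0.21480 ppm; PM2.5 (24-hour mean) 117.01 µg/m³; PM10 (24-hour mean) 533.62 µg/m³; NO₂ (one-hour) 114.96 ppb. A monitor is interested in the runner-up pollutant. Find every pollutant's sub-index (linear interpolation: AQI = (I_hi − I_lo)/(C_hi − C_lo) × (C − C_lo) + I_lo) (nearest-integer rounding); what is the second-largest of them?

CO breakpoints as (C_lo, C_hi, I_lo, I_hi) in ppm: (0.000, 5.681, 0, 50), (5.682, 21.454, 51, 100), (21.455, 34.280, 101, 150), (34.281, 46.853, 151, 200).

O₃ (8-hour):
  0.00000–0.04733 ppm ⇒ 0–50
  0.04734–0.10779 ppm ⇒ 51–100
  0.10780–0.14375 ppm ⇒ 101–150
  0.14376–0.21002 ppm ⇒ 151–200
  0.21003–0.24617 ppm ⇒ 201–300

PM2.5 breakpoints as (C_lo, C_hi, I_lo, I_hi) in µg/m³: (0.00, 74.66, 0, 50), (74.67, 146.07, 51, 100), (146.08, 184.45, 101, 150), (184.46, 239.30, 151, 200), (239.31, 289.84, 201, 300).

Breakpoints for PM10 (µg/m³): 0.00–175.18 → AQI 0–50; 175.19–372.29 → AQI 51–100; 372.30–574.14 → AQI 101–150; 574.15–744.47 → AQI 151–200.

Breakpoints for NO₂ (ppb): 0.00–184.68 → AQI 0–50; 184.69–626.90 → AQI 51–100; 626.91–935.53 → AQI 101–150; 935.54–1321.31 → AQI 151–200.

158

CO 36.132: bracket 34.281–46.853 → index 151–200; slope 49/12.572, offset 1.851.
AQI = 151 + 49/12.572·1.851 ≈ 158.21 ⇒ 158.
O₃ 0.21480: bracket 0.21003–0.24617 → index 201–300; slope 99/0.03614, offset 0.00477.
AQI = 201 + 99/0.03614·0.00477 ≈ 214.07 ⇒ 214.
PM2.5: row 74.67–146.07 (AQI 51–100). (100−51)·(117.01−74.67)/(146.07−74.67) + 51 = 49·42.34/71.40 + 51 ≈ 80.06 → 80.
PM10 533.62: bracket 372.30–574.14 → index 101–150; slope 49/201.84, offset 161.32.
AQI = 101 + 49/201.84·161.32 ≈ 140.16 ⇒ 140.
NO₂: 114.96 ∈ [0.00, 184.68] ↔ index [0, 50].
0 + (114.96−0.00)·(50−0)/(184.68−0.00) = 0 + 114.96·50/184.68 ≈ 31.12, so AQI = 31.
Sub-indices: CO→158, O₃→214, PM2.5→80, PM10→140, NO₂→31. Ranked high→low: 214, 158, 140, 80, 31. Second-highest sub-index = 158.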